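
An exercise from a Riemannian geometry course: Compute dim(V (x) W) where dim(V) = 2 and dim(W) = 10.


The dimension of a tensor product is the product of dimensions.
dim(V) = 2, dim(W) = 10
dim(V (x) W) = 2 * 10 = 20

20


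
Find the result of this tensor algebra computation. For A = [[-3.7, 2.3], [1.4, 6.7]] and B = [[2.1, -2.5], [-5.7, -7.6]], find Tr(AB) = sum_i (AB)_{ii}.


Tr(AB) = sum_i (AB)_{ii} where (AB)_{ii} = sum_k A_{ik} B_{ki}.
(AB)_{11} = -3.7*2.1 + 2.3*-5.7 = -20.88
(AB)_{22} = 1.4*-2.5 + 6.7*-7.6 = -54.42
Tr(AB) = -20.88 + -54.42 = -75.3

-75.3


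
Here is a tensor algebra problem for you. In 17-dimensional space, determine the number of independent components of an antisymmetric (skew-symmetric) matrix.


An antisymmetric rank-2 tensor satisfies A_{ij} = -A_{ji}, so diagonal entries are zero.
The independent components are the upper-triangular entries: C(n, 2) = n(n-1)/2.
n = 17
C(17, 2) = 17 * 16 / 2 = 272 / 2 = 136

136


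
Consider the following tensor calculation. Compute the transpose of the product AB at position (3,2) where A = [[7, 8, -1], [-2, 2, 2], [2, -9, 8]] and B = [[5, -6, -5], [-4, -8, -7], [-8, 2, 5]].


(AB)^T_{ij} = (AB)_{ji} = sum_k A_{jk} B_{ki}.
For i=3, j=2 we need (AB)_{23}:
A_{21} * B_{13} = -2 * -5 = 10
A_{22} * B_{23} = 2 * -7 = -14
A_{23} * B_{33} = 2 * 5 = 10
Sum = 10 + -14 + 10 = 6

6


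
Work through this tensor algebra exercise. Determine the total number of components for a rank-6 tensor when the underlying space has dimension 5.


The number of components of a rank-r tensor in d dimensions is d^r.
Here d = 5 and r = 6.
5^6 = 15625

15625


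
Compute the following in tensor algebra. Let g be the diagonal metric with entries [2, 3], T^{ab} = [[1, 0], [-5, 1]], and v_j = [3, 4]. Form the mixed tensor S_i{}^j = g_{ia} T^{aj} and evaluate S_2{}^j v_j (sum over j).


Step 1: lower the first index. For a diagonal metric, g_{ia} T^{aj} = g_{ii} T^{ij} (no sum on i).
g_{22} = 3
S_2{}^1 = 3 * T^{21} = 3 * -5 = -15
S_2{}^2 = 3 * T^{22} = 3 * 1 = 3
Step 2: contract S_2{}^j with v_j.
S_2{}^1 * v_1 = -15 * 3 = -45
S_2{}^2 * v_2 = 3 * 4 = 12
Result = -45 + 12 = -33

-33


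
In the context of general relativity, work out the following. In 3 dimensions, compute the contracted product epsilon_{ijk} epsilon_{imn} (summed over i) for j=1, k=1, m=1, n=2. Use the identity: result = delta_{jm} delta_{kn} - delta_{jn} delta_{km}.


Using the identity: epsilon_{ijk} epsilon_{imn} = delta_{jm} delta_{kn} - delta_{jn} delta_{km}.
delta_{11} = 1
delta_{12} = 0
delta_{12} = 0
delta_{11} = 1
Result = 1 * 0 - 0 * 1 = 0 - 0 = 0

0


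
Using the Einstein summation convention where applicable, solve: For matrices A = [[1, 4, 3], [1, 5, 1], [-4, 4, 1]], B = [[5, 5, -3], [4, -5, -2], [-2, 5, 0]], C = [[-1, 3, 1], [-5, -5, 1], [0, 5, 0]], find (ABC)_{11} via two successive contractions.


(ABC)_{11} = sum_m (AB)_{1m} C_{m1}. First compute row 1 of AB.
(AB)_{11} = 1*5 + 4*4 + 3*-2 = 15
(AB)_{12} = 1*5 + 4*-5 + 3*5 = 0
(AB)_{13} = 1*-3 + 4*-2 + 3*0 = -11
Now contract with column 1 of C:
(AB)_{11} * C_{11} = 15 * -1 = -15
(AB)_{12} * C_{21} = 0 * -5 = 0
(AB)_{13} * C_{31} = -11 * 0 = 0
(ABC)_{11} = -15 + 0 + 0 = -15

-15


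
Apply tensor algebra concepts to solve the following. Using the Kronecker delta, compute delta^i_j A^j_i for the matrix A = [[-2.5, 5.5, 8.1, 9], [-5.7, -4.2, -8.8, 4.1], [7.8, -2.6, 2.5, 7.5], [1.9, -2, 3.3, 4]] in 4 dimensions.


The contraction (trace) of a rank-2 tensor is the sum of its diagonal elements.
Diagonal entries: A[1,1] = -2.5, A[2,2] = -4.2, A[3,3] = 2.5, A[4,4] = 4
Tr(A) = -2.5 + -4.2 + 2.5 + 4 = -0.2

-0.2


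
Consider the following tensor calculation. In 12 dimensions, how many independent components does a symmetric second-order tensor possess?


A symmetric rank-2 tensor in d dimensions has d(d+1)/2 independent components.
d = 12
d(d+1)/2 = 12 * 13 / 2 = 156 / 2 = 78

78


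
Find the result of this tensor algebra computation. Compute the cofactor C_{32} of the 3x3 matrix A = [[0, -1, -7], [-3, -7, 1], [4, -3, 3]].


To find cofactor C_{32}, delete row 3 and column 2.
The resulting 2x2 submatrix is: [[0, -7], [-3, 1]]
Minor M_{32} = 0*1 - -7*-3
  = 0 - 21 = -21
Sign = (-1)^(3+2) = (-1)^5 = -1
Cofactor C_{32} = -1 * -21 = 21

21


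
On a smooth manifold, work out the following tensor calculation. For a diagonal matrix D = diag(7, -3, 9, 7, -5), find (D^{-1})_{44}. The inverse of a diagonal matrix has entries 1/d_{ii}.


For a diagonal matrix, the inverse has entries (D^{-1})_{ii} = 1/d_{ii}.
The diagonal entries are: d_{11} = 7, d_{22} = -3, d_{33} = 9, d_{44} = 7, d_{55} = -5
We need (D^{-1})_{44} = 1/d_{44} = 1/7 = 1/7

1/7


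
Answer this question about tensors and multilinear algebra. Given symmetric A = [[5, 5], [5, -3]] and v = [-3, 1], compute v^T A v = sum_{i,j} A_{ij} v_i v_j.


First compute Av:
(Av)_1 = 5*-3 + 5*1 = -10
(Av)_2 = 5*-3 + -3*1 = -18
Av = [-10, -18]
Then v^T (Av) = -3*-10 + 1*-18
= 30 + -18 = 12

12


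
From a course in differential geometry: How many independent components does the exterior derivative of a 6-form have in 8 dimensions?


The exterior derivative of a p-form is a (p+1)-form.
Its number of independent components is C(n, p+1).
n = 8, p+1 = 7
C(8, 7) = 8

8


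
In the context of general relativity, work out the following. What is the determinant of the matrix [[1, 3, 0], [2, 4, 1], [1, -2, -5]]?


Expanding along the first row, det(A) = a11*M_11 - a12*M_12 + a13*M_13, where M_1j is the (1,j) minor.
Minor M_11 = 4*-5 - 1*-2 = -18
Minor M_12 = 2*-5 - 1*1 = -11
Minor M_13 = 2*-2 - 4*1 = -8
det = 1*(-18) - 3*(-11) + 0*(-8)
    = -18 - -33 + 0
    = 15

15


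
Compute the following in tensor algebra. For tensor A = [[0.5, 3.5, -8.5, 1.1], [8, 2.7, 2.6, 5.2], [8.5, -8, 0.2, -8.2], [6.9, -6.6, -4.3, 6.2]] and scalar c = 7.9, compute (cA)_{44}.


Scalar multiplication: (cA)_{ij} = c * A_{ij}.
c = 7.9
A_{44} = 6.2
(cA)_{44} = 7.9 * 6.2 = 48.98

48.98


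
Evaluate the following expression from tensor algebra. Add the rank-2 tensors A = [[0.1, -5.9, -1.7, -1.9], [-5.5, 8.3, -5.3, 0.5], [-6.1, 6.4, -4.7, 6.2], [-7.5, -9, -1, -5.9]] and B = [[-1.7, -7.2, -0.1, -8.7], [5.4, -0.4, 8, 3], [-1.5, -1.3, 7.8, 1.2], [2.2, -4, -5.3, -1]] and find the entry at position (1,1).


Tensor addition is component-wise: (A + B)_{ij} = A_{ij} + B_{ij}.
A_{11} = 0.1
B_{11} = -1.7
(A + B)_{11} = 0.1 + -1.7 = -1.6

-1.6


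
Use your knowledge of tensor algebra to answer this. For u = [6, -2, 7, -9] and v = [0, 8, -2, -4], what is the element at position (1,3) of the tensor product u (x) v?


The outer product entry T_{ij} = u_i * v_j.
We need i=1, j=3.
u_1 = 6, v_3 = -2
T_{1,3} = 6 * -2 = -12

-12


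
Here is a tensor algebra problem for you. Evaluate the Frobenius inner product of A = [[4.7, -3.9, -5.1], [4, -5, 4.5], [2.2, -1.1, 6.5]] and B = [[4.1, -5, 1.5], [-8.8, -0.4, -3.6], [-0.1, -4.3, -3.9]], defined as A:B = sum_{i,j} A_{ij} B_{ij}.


A:B = sum over all i,j of A_{ij} * B_{ij}.
Row 1: 4.7*4.1=19.27, -3.9*-5=19.5, -5.1*1.5=-7.65 => row sum = 31.12
Row 2: 4*-8.8=-35.2, -5*-0.4=2, 4.5*-3.6=-16.2 => row sum = -49.4
Row 3: 2.2*-0.1=-0.22, -1.1*-4.3=4.73, 6.5*-3.9=-25.35 => row sum = -20.84
Total = 31.12 + -49.4 + -20.84 = -39.12

-39.12


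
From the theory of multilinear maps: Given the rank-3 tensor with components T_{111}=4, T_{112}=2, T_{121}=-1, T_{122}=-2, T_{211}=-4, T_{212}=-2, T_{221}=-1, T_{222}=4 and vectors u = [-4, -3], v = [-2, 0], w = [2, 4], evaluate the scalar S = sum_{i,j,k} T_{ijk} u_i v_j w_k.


S = sum over i,j,k of T_{ijk} u_i v_j w_k. Expanding all 8 terms:
T_{111}*u_1*v_1*w_1 = 4*-4*-2*2 = 64  (running total: 64)
T_{112}*u_1*v_1*w_2 = 2*-4*-2*4 = 64  (running total: 128)
T_{121}*u_1*v_2*w_1 = -1*-4*0*2 = 0  (running total: 128)
T_{122}*u_1*v_2*w_2 = -2*-4*0*4 = 0  (running total: 128)
T_{211}*u_2*v_1*w_1 = -4*-3*-2*2 = -48  (running total: 80)
T_{212}*u_2*v_1*w_2 = -2*-3*-2*4 = -48  (running total: 32)
T_{221}*u_2*v_2*w_1 = -1*-3*0*2 = 0  (running total: 32)
T_{222}*u_2*v_2*w_2 = 4*-3*0*4 = 0  (running total: 32)
S = 32

32


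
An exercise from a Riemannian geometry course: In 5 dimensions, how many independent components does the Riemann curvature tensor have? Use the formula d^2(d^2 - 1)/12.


The Riemann tensor in d dimensions has d^2(d^2 - 1)/12 independent components.
d = 5, so d^2 = 25
d^2 - 1 = 24
d^2(d^2 - 1) = 25 * 24 = 600
Divide by 12: 600 / 12 = 50

50


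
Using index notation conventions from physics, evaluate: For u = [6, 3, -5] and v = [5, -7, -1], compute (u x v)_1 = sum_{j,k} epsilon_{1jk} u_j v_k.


(u x v)_1 = sum_{j,k} epsilon_{1jk} u_j v_k. Only permutations of (1,2,3) contribute; the two non-zero terms are:
eps_{123} u_2 v_3 = 1 * 3 * -1 = -3
eps_{132} u_3 v_2 = -1 * -5 * -7 = -35
(u x v)_1 = -38

-38


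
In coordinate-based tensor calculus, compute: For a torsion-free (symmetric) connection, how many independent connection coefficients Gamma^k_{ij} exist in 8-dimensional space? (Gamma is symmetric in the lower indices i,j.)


Christoffel symbols Gamma^k_{ij} are symmetric in i,j, so there are d * d(d+1)/2 independent symbols.
d = 8
d(d+1)/2 = 8 * 9 / 2 = 36
Total = 8 * 36 = 288

288


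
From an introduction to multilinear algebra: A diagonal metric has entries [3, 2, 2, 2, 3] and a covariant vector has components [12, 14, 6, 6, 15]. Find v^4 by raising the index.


To raise an index with a diagonal metric: v^i = v_i / g_{ii}.
For index 4: v_4 = 6, g_{44} = 2
v^4 = 6 / 2 = 3

3


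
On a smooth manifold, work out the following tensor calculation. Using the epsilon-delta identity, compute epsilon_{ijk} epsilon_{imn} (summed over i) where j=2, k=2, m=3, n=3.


Using the identity: epsilon_{ijk} epsilon_{imn} = delta_{jm} delta_{kn} - delta_{jn} delta_{km}.
delta_{23} = 0
delta_{23} = 0
delta_{23} = 0
delta_{23} = 0
Result = 0 * 0 - 0 * 0 = 0 - 0 = 0

0


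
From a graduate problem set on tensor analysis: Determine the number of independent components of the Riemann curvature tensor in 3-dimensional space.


The Riemann tensor in d dimensions has d^2(d^2 - 1)/12 independent components.
d = 3, so d^2 = 9
d^2 - 1 = 8
d^2(d^2 - 1) = 9 * 8 = 72
Divide by 12: 72 / 12 = 6

6


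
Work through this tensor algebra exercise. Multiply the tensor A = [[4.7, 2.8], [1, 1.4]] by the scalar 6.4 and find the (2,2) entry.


Scalar multiplication: (cA)_{ij} = c * A_{ij}.
c = 6.4
A_{22} = 1.4
(cA)_{22} = 6.4 * 1.4 = 8.96

8.96


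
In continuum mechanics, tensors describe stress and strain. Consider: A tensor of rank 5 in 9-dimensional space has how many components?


The number of components of a rank-r tensor in d dimensions is d^r.
Here d = 9 and r = 5.
9^5 = 59049

59049


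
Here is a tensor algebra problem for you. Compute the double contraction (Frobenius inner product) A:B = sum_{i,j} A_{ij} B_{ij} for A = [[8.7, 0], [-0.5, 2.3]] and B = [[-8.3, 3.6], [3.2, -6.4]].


A:B = sum over all i,j of A_{ij} * B_{ij}.
Row 1: 8.7*-8.3=-72.21, 0*3.6=0 => row sum = -72.21
Row 2: -0.5*3.2=-1.6, 2.3*-6.4=-14.72 => row sum = -16.32
Total = -72.21 + -16.32 = -88.53

-88.53


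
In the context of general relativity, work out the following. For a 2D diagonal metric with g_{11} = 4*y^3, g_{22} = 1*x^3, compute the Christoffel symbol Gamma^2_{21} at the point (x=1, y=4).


For a diagonal metric, Gamma^k_{ij} = (1/2) g^{kk} (dg_{ik}/dx_j + dg_{jk}/dx_i - dg_{ij}/dx_k).
The metric is diagonal, so g_{ab} = 0 for a != b.
At the given point: g_{11} = 256, g_{22} = 1
g^{22} = 1/1
dg_{22}/dx_1 = dg_{22}/dx_1 = 3
dg_{12}/dx_2 = 0 (off-diagonal)
dg_{21}/dx_2 = 0 (off-diagonal)
Numerator = 3 + 0 - 0 = 3
Gamma^2_{21} = 3 / (2 * 1) = 3/2

3/2


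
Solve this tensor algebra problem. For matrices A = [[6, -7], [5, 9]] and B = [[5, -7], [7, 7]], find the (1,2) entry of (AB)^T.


(AB)^T_{ij} = (AB)_{ji} = sum_k A_{jk} B_{ki}.
For i=1, j=2 we need (AB)_{21}:
A_{21} * B_{11} = 5 * 5 = 25
A_{22} * B_{21} = 9 * 7 = 63
Sum = 25 + 63 = 88

88


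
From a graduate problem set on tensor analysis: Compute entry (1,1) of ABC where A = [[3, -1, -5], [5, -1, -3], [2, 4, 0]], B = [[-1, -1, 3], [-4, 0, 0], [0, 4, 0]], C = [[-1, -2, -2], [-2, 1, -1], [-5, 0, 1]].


(ABC)_{11} = sum_m (AB)_{1m} C_{m1}. First compute row 1 of AB.
(AB)_{11} = 3*-1 + -1*-4 + -5*0 = 1
(AB)_{12} = 3*-1 + -1*0 + -5*4 = -23
(AB)_{13} = 3*3 + -1*0 + -5*0 = 9
Now contract with column 1 of C:
(AB)_{11} * C_{11} = 1 * -1 = -1
(AB)_{12} * C_{21} = -23 * -2 = 46
(AB)_{13} * C_{31} = 9 * -5 = -45
(ABC)_{11} = -1 + 46 + -45 = 0

0


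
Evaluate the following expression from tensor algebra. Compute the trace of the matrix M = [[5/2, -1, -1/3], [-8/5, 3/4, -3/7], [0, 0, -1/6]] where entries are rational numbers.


The trace is the sum of diagonal entries.
Diagonal: M[1,1] = 5/2, M[2,2] = 3/4, M[3,3] = -1/6
Tr(M) = 5/2 + 3/4 + -1/6
Computing step by step:
After adding M[1,1]: 5/2
After adding M[2,2]: 13/4
After adding M[3,3]: 37/12
Tr(M) = 37/12

37/12


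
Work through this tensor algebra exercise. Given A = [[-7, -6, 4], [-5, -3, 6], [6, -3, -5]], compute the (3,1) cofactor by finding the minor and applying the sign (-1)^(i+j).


To find cofactor C_{31}, delete row 3 and column 1.
The resulting 2x2 submatrix is: [[-6, 4], [-3, 6]]
Minor M_{31} = -6*6 - 4*-3
  = -36 - -12 = -24
Sign = (-1)^(3+1) = (-1)^4 = 1
Cofactor C_{31} = 1 * -24 = -24

-24


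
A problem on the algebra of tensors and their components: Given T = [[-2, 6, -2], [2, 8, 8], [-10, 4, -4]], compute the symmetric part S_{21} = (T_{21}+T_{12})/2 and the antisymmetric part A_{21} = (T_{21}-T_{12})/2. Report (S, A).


T_{21} = 2
T_{12} = 6
S_{21} = (2 + 6)/2 = 8/2 = 4
A_{21} = (2 - 6)/2 = -4/2 = -2
Check: S + A = 4 + -2 = 2 = T_{21}.

(4, -2)


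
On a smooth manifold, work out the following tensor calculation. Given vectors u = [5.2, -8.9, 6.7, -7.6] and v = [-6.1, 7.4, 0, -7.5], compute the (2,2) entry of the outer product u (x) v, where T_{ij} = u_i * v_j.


The outer product entry T_{ij} = u_i * v_j.
We need i=2, j=2.
u_2 = -8.9, v_2 = 7.4
T_{2,2} = -8.9 * 7.4 = -65.86

-65.86


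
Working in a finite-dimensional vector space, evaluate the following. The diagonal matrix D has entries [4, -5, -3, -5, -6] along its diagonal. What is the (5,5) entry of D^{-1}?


For a diagonal matrix, the inverse has entries (D^{-1})_{ii} = 1/d_{ii}.
The diagonal entries are: d_{11} = 4, d_{22} = -5, d_{33} = -3, d_{44} = -5, d_{55} = -6
We need (D^{-1})_{55} = 1/d_{55} = 1/-6 = -1/6

-1/6


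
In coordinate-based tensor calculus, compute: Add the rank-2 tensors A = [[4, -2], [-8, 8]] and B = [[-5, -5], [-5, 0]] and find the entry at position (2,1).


Tensor addition is component-wise: (A + B)_{ij} = A_{ij} + B_{ij}.
A_{21} = -8
B_{21} = -5
(A + B)_{21} = -8 + -5 = -13

-13


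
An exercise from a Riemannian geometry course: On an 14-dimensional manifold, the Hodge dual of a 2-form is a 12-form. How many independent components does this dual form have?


The Hodge dual of a p-form on an n-dimensional manifold is an (n-p)-form.
n = 14, p = 2, so dual degree = 14 - 2 = 12
The number of components is C(n, n-p) = C(14, 12) = 91

91


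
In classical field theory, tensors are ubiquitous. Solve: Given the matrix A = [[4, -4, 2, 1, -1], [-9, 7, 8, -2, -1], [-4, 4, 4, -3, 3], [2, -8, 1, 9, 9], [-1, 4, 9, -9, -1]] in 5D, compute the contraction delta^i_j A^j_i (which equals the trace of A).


The contraction (trace) of a rank-2 tensor is the sum of its diagonal elements.
Diagonal entries: A[1,1] = 4, A[2,2] = 7, A[3,3] = 4, A[4,4] = 9, A[5,5] = -1
Tr(A) = 4 + 7 + 4 + 9 + -1 = 23

23


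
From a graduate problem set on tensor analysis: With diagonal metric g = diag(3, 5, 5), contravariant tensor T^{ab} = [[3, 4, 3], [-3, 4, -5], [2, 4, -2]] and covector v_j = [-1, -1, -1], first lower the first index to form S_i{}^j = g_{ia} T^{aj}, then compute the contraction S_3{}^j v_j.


Step 1: lower the first index. For a diagonal metric, g_{ia} T^{aj} = g_{ii} T^{ij} (no sum on i).
g_{33} = 5
S_3{}^1 = 5 * T^{31} = 5 * 2 = 10
S_3{}^2 = 5 * T^{32} = 5 * 4 = 20
S_3{}^3 = 5 * T^{33} = 5 * -2 = -10
Step 2: contract S_3{}^j with v_j.
S_3{}^1 * v_1 = 10 * -1 = -10
S_3{}^2 * v_2 = 20 * -1 = -20
S_3{}^3 * v_3 = -10 * -1 = 10
Result = -10 + -20 + 10 = -20

-20


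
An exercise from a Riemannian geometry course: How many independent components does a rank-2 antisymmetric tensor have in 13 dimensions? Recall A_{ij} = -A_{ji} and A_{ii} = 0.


An antisymmetric rank-2 tensor satisfies A_{ij} = -A_{ji}, so diagonal entries are zero.
The independent components are the upper-triangular entries: C(n, 2) = n(n-1)/2.
n = 13
C(13, 2) = 13 * 12 / 2 = 156 / 2 = 78

78


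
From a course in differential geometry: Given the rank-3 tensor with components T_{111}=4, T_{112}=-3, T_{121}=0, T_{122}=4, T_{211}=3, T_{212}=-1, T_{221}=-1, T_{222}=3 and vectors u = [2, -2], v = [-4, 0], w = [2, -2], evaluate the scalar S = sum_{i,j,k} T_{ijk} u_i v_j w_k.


S = sum over i,j,k of T_{ijk} u_i v_j w_k. Expanding all 8 terms:
T_{111}*u_1*v_1*w_1 = 4*2*-4*2 = -64  (running total: -64)
T_{112}*u_1*v_1*w_2 = -3*2*-4*-2 = -48  (running total: -112)
T_{121}*u_1*v_2*w_1 = 0*2*0*2 = 0  (running total: -112)
T_{122}*u_1*v_2*w_2 = 4*2*0*-2 = 0  (running total: -112)
T_{211}*u_2*v_1*w_1 = 3*-2*-4*2 = 48  (running total: -64)
T_{212}*u_2*v_1*w_2 = -1*-2*-4*-2 = 16  (running total: -48)
T_{221}*u_2*v_2*w_1 = -1*-2*0*2 = 0  (running total: -48)
T_{222}*u_2*v_2*w_2 = 3*-2*0*-2 = 0  (running total: -48)
S = -48

-48


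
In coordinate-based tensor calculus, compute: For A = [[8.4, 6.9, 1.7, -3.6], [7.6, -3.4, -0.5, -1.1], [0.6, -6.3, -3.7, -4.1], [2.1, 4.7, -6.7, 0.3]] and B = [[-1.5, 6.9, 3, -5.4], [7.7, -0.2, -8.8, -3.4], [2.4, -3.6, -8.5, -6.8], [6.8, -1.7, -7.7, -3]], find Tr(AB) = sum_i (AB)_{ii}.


Tr(AB) = sum_i (AB)_{ii} where (AB)_{ii} = sum_k A_{ik} B_{ki}.
(AB)_{11} = 8.4*-1.5 + 6.9*7.7 + 1.7*2.4 + -3.6*6.8 = 20.13
(AB)_{22} = 7.6*6.9 + -3.4*-0.2 + -0.5*-3.6 + -1.1*-1.7 = 56.79
(AB)_{33} = 0.6*3 + -6.3*-8.8 + -3.7*-8.5 + -4.1*-7.7 = 120.26
(AB)_{44} = 2.1*-5.4 + 4.7*-3.4 + -6.7*-6.8 + 0.3*-3 = 17.34
Tr(AB) = 20.13 + 56.79 + 120.26 + 17.34 = 214.52

214.52


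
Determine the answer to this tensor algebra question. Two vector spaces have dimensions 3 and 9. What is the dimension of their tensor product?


The dimension of a tensor product is the product of dimensions.
dim(V) = 3, dim(W) = 9
dim(V (x) W) = 3 * 9 = 27

27


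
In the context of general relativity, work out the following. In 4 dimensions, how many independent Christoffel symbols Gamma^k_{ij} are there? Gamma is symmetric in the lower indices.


Christoffel symbols Gamma^k_{ij} are symmetric in i,j, so there are d * d(d+1)/2 independent symbols.
d = 4
d(d+1)/2 = 4 * 5 / 2 = 10
Total = 4 * 10 = 40

40


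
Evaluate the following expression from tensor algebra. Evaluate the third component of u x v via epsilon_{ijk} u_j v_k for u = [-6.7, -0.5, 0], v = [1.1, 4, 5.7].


(u x v)_3 = sum_{j,k} epsilon_{3jk} u_j v_k. Only permutations of (1,2,3) contribute; the two non-zero terms are:
eps_{312} u_1 v_2 = 1 * -6.7 * 4 = -26.8
eps_{321} u_2 v_1 = -1 * -0.5 * 1.1 = 0.55
(u x v)_3 = -26.25

-26.25


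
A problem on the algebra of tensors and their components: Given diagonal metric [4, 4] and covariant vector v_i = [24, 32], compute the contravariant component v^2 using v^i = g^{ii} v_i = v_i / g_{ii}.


To raise an index with a diagonal metric: v^i = v_i / g_{ii}.
For index 2: v_2 = 32, g_{22} = 4
v^2 = 32 / 4 = 8

8


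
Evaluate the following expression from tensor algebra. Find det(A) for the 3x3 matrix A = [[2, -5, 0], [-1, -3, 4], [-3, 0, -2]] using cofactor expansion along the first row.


Expanding along the first row, det(A) = a11*M_11 - a12*M_12 + a13*M_13, where M_1j is the (1,j) minor.
Minor M_11 = -3*-2 - 4*0 = 6
Minor M_12 = -1*-2 - 4*-3 = 14
Minor M_13 = -1*0 - -3*-3 = -9
det = 2*(6) - -5*(14) + 0*(-9)
    = 12 - -70 + 0
    = 82

82


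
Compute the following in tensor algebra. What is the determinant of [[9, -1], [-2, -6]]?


For a 2x2 matrix [[a, b], [c, d]], det = a*d - b*c.
a = 9, b = -1, c = -2, d = -6
a*d = 9 * -6 = -54
b*c = -1 * -2 = 2
det = -54 - 2 = -56

-56


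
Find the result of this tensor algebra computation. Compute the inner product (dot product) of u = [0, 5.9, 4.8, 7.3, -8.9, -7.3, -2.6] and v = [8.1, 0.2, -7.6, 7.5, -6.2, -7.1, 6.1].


The inner product u . v = sum of u_i * v_i.
Term-by-term: 0 * 8.1, 5.9 * 0.2, 4.8 * -7.6, 7.3 * 7.5, -8.9 * -6.2, -7.3 * -7.1, -2.6 * 6.1
Products: 0, 1.18, -36.48, 54.75, 55.18, 51.83, -15.86
Sum = 0 + 1.18 + -36.48 + 54.75 + 55.18 + 51.83 + -15.86 = 110.6

110.6


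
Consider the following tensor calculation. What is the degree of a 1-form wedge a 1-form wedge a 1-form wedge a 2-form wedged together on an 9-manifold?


The degree of a wedge product is the sum of the degrees of the individual forms.
Degrees: 1, 1, 1, 2
Total degree = 1 + 1 + 1 + 2 = 5

5


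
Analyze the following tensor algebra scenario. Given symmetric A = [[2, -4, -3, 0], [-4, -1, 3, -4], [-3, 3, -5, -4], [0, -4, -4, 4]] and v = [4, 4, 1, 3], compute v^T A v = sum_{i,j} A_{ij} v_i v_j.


First compute Av:
(Av)_1 = 2*4 + -4*4 + -3*1 + 0*3 = -11
(Av)_2 = -4*4 + -1*4 + 3*1 + -4*3 = -29
(Av)_3 = -3*4 + 3*4 + -5*1 + -4*3 = -17
(Av)_4 = 0*4 + -4*4 + -4*1 + 4*3 = -8
Av = [-11, -29, -17, -8]
Then v^T (Av) = 4*-11 + 4*-29 + 1*-17 + 3*-8
= -44 + -116 + -17 + -24 = -201

-201


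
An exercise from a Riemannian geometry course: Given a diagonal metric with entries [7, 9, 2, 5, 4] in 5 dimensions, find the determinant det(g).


For a diagonal metric, the determinant is the product of diagonal entries.
Diagonal entries: 7, 9, 2, 5, 4
det(g) = 7 * 9 * 2 * 5 * 4 = 2520

2520


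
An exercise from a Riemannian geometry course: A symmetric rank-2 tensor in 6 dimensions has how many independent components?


A symmetric rank-2 tensor in d dimensions has d(d+1)/2 independent components.
d = 6
d(d+1)/2 = 6 * 7 / 2 = 42 / 2 = 21

21


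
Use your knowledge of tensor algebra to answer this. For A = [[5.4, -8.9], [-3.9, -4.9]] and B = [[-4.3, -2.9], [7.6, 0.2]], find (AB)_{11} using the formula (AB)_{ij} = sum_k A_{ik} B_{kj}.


(AB)_{ij} = sum_k A_{ik} B_{kj}.
For i=1, j=1:
A_{11} * B_{11} = 5.4 * -4.3 = -23.22
A_{12} * B_{21} = -8.9 * 7.6 = -67.64
Sum = -23.22 + -67.64 = -90.86

-90.86


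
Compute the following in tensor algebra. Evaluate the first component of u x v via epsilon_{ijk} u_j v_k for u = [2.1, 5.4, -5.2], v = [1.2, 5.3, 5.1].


(u x v)_1 = sum_{j,k} epsilon_{1jk} u_j v_k. Only permutations of (1,2,3) contribute; the two non-zero terms are:
eps_{123} u_2 v_3 = 1 * 5.4 * 5.1 = 27.54
eps_{132} u_3 v_2 = -1 * -5.2 * 5.3 = 27.56
(u x v)_1 = 55.1

55.1


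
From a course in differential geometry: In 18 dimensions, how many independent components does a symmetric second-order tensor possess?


A symmetric rank-2 tensor in d dimensions has d(d+1)/2 independent components.
d = 18
d(d+1)/2 = 18 * 19 / 2 = 342 / 2 = 171

171


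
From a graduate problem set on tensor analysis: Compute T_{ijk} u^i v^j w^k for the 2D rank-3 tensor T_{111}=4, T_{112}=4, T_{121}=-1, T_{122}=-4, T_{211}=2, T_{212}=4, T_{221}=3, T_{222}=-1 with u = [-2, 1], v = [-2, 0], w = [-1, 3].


S = sum over i,j,k of T_{ijk} u_i v_j w_k. Expanding all 8 terms:
T_{111}*u_1*v_1*w_1 = 4*-2*-2*-1 = -16  (running total: -16)
T_{112}*u_1*v_1*w_2 = 4*-2*-2*3 = 48  (running total: 32)
T_{121}*u_1*v_2*w_1 = -1*-2*0*-1 = 0  (running total: 32)
T_{122}*u_1*v_2*w_2 = -4*-2*0*3 = 0  (running total: 32)
T_{211}*u_2*v_1*w_1 = 2*1*-2*-1 = 4  (running total: 36)
T_{212}*u_2*v_1*w_2 = 4*1*-2*3 = -24  (running total: 12)
T_{221}*u_2*v_2*w_1 = 3*1*0*-1 = 0  (running total: 12)
T_{222}*u_2*v_2*w_2 = -1*1*0*3 = 0  (running total: 12)
S = 12

12


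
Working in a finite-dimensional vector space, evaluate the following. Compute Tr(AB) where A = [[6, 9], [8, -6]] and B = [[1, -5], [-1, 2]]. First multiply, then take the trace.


Tr(AB) = sum_i (AB)_{ii} where (AB)_{ii} = sum_k A_{ik} B_{ki}.
(AB)_{11} = 6*1 + 9*-1 = -3
(AB)_{22} = 8*-5 + -6*2 = -52
Tr(AB) = -3 + -52 = -55

-55


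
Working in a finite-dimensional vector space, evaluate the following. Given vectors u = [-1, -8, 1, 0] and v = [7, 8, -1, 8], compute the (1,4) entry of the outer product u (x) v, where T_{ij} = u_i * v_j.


The outer product entry T_{ij} = u_i * v_j.
We need i=1, j=4.
u_1 = -1, v_4 = 8
T_{1,4} = -1 * 8 = -8

-8


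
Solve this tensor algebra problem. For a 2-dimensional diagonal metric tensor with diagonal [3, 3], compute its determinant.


For a diagonal metric, the determinant is the product of diagonal entries.
Diagonal entries: 3, 3
det(g) = 3 * 3 = 9

9


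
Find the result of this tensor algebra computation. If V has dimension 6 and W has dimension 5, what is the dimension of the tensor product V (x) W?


The dimension of a tensor product is the product of dimensions.
dim(V) = 6, dim(W) = 5
dim(V (x) W) = 6 * 5 = 30

30


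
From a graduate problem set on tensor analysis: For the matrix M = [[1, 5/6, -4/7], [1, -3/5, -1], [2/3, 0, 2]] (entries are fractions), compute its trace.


The trace is the sum of diagonal entries.
Diagonal: M[1,1] = 1, M[2,2] = -3/5, M[3,3] = 2
Tr(M) = 1 + -3/5 + 2
Computing step by step:
After adding M[1,1]: 1
After adding M[2,2]: 2/5
After adding M[3,3]: 12/5
Tr(M) = 12/5

12/5


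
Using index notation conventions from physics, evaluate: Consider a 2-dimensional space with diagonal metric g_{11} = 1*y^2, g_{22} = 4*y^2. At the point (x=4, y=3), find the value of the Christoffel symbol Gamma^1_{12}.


For a diagonal metric, Gamma^k_{ij} = (1/2) g^{kk} (dg_{ik}/dx_j + dg_{jk}/dx_i - dg_{ij}/dx_k).
The metric is diagonal, so g_{ab} = 0 for a != b.
At the given point: g_{11} = 9, g_{22} = 36
g^{11} = 1/9
dg_{11}/dx_2 = dg_{11}/dx_2 = 6
dg_{21}/dx_1 = 0 (off-diagonal)
dg_{12}/dx_1 = 0 (off-diagonal)
Numerator = 6 + 0 - 0 = 6
Gamma^1_{12} = 6 / (2 * 9) = 1/3

1/3


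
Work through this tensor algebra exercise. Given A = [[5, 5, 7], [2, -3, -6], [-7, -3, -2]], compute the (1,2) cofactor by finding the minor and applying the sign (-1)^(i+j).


To find cofactor C_{12}, delete row 1 and column 2.
The resulting 2x2 submatrix is: [[2, -6], [-7, -2]]
Minor M_{12} = 2*-2 - -6*-7
  = -4 - 42 = -46
Sign = (-1)^(1+2) = (-1)^3 = -1
Cofactor C_{12} = -1 * -46 = 46

46


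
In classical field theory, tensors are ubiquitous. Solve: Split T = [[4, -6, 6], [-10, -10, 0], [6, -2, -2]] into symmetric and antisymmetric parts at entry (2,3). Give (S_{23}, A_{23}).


T_{23} = 0
T_{32} = -2
S_{23} = (0 + -2)/2 = -2/2 = -1
A_{23} = (0 - -2)/2 = 2/2 = 1
Check: S + A = -1 + 1 = 0 = T_{23}.

(-1, 1)


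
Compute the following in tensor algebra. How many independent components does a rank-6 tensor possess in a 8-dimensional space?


The number of components of a rank-r tensor in d dimensions is d^r.
Here d = 8 and r = 6.
8^6 = 262144

262144


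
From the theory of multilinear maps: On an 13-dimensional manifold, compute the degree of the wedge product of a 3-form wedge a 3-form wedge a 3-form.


The degree of a wedge product is the sum of the degrees of the individual forms.
Degrees: 3, 3, 3
Total degree = 3 + 3 + 3 = 9

9


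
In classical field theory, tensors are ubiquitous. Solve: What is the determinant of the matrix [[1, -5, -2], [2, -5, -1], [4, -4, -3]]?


Expanding along the first row, det(A) = a11*M_11 - a12*M_12 + a13*M_13, where M_1j is the (1,j) minor.
Minor M_11 = -5*-3 - -1*-4 = 11
Minor M_12 = 2*-3 - -1*4 = -2
Minor M_13 = 2*-4 - -5*4 = 12
det = 1*(11) - -5*(-2) + -2*(12)
    = 11 - 10 + -24
    = -23

-23


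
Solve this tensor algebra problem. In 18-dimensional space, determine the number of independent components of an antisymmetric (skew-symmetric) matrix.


An antisymmetric rank-2 tensor satisfies A_{ij} = -A_{ji}, so diagonal entries are zero.
The independent components are the upper-triangular entries: C(n, 2) = n(n-1)/2.
n = 18
C(18, 2) = 18 * 17 / 2 = 306 / 2 = 153

153


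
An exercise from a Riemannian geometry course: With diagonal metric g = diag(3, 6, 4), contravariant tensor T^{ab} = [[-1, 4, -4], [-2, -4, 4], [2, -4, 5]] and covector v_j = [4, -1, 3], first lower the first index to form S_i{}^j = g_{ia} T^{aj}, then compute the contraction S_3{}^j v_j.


Step 1: lower the first index. For a diagonal metric, g_{ia} T^{aj} = g_{ii} T^{ij} (no sum on i).
g_{33} = 4
S_3{}^1 = 4 * T^{31} = 4 * 2 = 8
S_3{}^2 = 4 * T^{32} = 4 * -4 = -16
S_3{}^3 = 4 * T^{33} = 4 * 5 = 20
Step 2: contract S_3{}^j with v_j.
S_3{}^1 * v_1 = 8 * 4 = 32
S_3{}^2 * v_2 = -16 * -1 = 16
S_3{}^3 * v_3 = 20 * 3 = 60
Result = 32 + 16 + 60 = 108

108


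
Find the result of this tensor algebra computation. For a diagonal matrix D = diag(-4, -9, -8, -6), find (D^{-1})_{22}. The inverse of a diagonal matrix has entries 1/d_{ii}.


For a diagonal matrix, the inverse has entries (D^{-1})_{ii} = 1/d_{ii}.
The diagonal entries are: d_{11} = -4, d_{22} = -9, d_{33} = -8, d_{44} = -6
We need (D^{-1})_{22} = 1/d_{22} = 1/-9 = -1/9

-1/9


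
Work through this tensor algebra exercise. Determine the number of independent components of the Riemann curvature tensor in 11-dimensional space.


The Riemann tensor in d dimensions has d^2(d^2 - 1)/12 independent components.
d = 11, so d^2 = 121
d^2 - 1 = 120
d^2(d^2 - 1) = 121 * 120 = 14520
Divide by 12: 14520 / 12 = 1210

1210


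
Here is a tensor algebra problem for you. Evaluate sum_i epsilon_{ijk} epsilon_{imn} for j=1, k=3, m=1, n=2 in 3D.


Using the identity: epsilon_{ijk} epsilon_{imn} = delta_{jm} delta_{kn} - delta_{jn} delta_{km}.
delta_{11} = 1
delta_{32} = 0
delta_{12} = 0
delta_{31} = 0
Result = 1 * 0 - 0 * 0 = 0 - 0 = 0

0


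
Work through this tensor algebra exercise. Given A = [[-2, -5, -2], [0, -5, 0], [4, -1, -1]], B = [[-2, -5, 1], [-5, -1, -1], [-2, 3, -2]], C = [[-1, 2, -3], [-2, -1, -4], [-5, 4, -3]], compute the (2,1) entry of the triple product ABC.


(ABC)_{21} = sum_m (AB)_{2m} C_{m1}. First compute row 2 of AB.
(AB)_{21} = 0*-2 + -5*-5 + 0*-2 = 25
(AB)_{22} = 0*-5 + -5*-1 + 0*3 = 5
(AB)_{23} = 0*1 + -5*-1 + 0*-2 = 5
Now contract with column 1 of C:
(AB)_{21} * C_{11} = 25 * -1 = -25
(AB)_{22} * C_{21} = 5 * -2 = -10
(AB)_{23} * C_{31} = 5 * -5 = -25
(ABC)_{21} = -25 + -10 + -25 = -60

-60


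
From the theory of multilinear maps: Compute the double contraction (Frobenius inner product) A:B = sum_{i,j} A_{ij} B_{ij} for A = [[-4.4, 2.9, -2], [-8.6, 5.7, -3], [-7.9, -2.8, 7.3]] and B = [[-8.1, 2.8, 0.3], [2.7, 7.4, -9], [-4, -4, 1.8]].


A:B = sum over all i,j of A_{ij} * B_{ij}.
Row 1: -4.4*-8.1=35.64, 2.9*2.8=8.12, -2*0.3=-0.6 => row sum = 43.16
Row 2: -8.6*2.7=-23.22, 5.7*7.4=42.18, -3*-9=27 => row sum = 45.96
Row 3: -7.9*-4=31.6, -2.8*-4=11.2, 7.3*1.8=13.14 => row sum = 55.94
Total = 43.16 + 45.96 + 55.94 = 145.06

145.06


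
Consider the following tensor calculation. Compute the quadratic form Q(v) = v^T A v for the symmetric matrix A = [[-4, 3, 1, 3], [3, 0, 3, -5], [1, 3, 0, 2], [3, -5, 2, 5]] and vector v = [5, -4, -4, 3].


First compute Av:
(Av)_1 = -4*5 + 3*-4 + 1*-4 + 3*3 = -27
(Av)_2 = 3*5 + 0*-4 + 3*-4 + -5*3 = -12
(Av)_3 = 1*5 + 3*-4 + 0*-4 + 2*3 = -1
(Av)_4 = 3*5 + -5*-4 + 2*-4 + 5*3 = 42
Av = [-27, -12, -1, 42]
Then v^T (Av) = 5*-27 + -4*-12 + -4*-1 + 3*42
= -135 + 48 + 4 + 126 = 43

43


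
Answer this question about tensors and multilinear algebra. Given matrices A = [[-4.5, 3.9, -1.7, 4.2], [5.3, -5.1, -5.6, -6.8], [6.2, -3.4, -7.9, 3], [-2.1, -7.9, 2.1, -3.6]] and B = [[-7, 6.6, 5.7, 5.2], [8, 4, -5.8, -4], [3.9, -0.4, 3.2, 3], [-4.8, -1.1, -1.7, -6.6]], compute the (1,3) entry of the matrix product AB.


(AB)_{ij} = sum_k A_{ik} B_{kj}.
For i=1, j=3:
A_{11} * B_{13} = -4.5 * 5.7 = -25.65
A_{12} * B_{23} = 3.9 * -5.8 = -22.62
A_{13} * B_{33} = -1.7 * 3.2 = -5.44
A_{14} * B_{43} = 4.2 * -1.7 = -7.14
Sum = -25.65 + -22.62 + -5.44 + -7.14 = -60.85

-60.85


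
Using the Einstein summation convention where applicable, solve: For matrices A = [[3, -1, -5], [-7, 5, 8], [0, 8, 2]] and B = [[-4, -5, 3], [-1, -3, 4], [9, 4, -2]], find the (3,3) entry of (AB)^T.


(AB)^T_{ij} = (AB)_{ji} = sum_k A_{jk} B_{ki}.
For i=3, j=3 we need (AB)_{33}:
A_{31} * B_{13} = 0 * 3 = 0
A_{32} * B_{23} = 8 * 4 = 32
A_{33} * B_{33} = 2 * -2 = -4
Sum = 0 + 32 + -4 = 28

28


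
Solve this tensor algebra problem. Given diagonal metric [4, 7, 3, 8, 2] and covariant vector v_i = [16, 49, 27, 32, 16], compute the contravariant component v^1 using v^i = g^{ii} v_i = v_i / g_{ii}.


To raise an index with a diagonal metric: v^i = v_i / g_{ii}.
For index 1: v_1 = 16, g_{11} = 4
v^1 = 16 / 4 = 4

4


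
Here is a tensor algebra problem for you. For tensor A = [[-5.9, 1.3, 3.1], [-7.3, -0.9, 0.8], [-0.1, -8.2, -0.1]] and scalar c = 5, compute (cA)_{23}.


Scalar multiplication: (cA)_{ij} = c * A_{ij}.
c = 5
A_{23} = 0.8
(cA)_{23} = 5 * 0.8 = 4

4


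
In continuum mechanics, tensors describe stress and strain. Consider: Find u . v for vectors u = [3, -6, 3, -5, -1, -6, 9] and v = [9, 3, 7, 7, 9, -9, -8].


The inner product u . v = sum of u_i * v_i.
Term-by-term: 3 * 9, -6 * 3, 3 * 7, -5 * 7, -1 * 9, -6 * -9, 9 * -8
Products: 27, -18, 21, -35, -9, 54, -72
Sum = 27 + -18 + 21 + -35 + -9 + 54 + -72 = -32

-32


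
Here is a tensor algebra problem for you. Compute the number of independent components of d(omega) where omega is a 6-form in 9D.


The exterior derivative of a p-form is a (p+1)-form.
Its number of independent components is C(n, p+1).
n = 9, p+1 = 7
C(9, 7) = 36

36


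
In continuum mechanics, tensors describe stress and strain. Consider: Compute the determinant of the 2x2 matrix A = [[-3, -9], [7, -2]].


For a 2x2 matrix [[a, b], [c, d]], det = a*d - b*c.
a = -3, b = -9, c = 7, d = -2
a*d = -3 * -2 = 6
b*c = -9 * 7 = -63
det = 6 - -63 = 69

69


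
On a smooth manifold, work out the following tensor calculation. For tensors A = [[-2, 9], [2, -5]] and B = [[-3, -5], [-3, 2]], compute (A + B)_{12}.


Tensor addition is component-wise: (A + B)_{ij} = A_{ij} + B_{ij}.
A_{12} = 9
B_{12} = -5
(A + B)_{12} = 9 + -5 = 4

4


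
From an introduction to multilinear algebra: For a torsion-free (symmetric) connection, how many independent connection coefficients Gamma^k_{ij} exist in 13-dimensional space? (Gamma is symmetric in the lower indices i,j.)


Christoffel symbols Gamma^k_{ij} are symmetric in i,j, so there are d * d(d+1)/2 independent symbols.
d = 13
d(d+1)/2 = 13 * 14 / 2 = 91
Total = 13 * 91 = 1183

1183


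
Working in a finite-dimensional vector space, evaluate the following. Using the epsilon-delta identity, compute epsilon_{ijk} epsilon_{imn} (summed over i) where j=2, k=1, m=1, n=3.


Using the identity: epsilon_{ijk} epsilon_{imn} = delta_{jm} delta_{kn} - delta_{jn} delta_{km}.
delta_{21} = 0
delta_{13} = 0
delta_{23} = 0
delta_{11} = 1
Result = 0 * 0 - 0 * 1 = 0 - 0 = 0

0


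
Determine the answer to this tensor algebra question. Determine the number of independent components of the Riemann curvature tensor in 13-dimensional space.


The Riemann tensor in d dimensions has d^2(d^2 - 1)/12 independent components.
d = 13, so d^2 = 169
d^2 - 1 = 168
d^2(d^2 - 1) = 169 * 168 = 28392
Divide by 12: 28392 / 12 = 2366

2366


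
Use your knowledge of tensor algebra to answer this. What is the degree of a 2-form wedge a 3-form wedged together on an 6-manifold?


The degree of a wedge product is the sum of the degrees of the individual forms.
Degrees: 2, 3
Total degree = 2 + 3 = 5

5


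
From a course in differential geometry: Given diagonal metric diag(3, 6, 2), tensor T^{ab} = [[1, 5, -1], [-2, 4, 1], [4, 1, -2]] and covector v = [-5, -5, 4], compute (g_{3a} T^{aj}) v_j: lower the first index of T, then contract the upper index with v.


Step 1: lower the first index. For a diagonal metric, g_{ia} T^{aj} = g_{ii} T^{ij} (no sum on i).
g_{33} = 2
S_3{}^1 = 2 * T^{31} = 2 * 4 = 8
S_3{}^2 = 2 * T^{32} = 2 * 1 = 2
S_3{}^3 = 2 * T^{33} = 2 * -2 = -4
Step 2: contract S_3{}^j with v_j.
S_3{}^1 * v_1 = 8 * -5 = -40
S_3{}^2 * v_2 = 2 * -5 = -10
S_3{}^3 * v_3 = -4 * 4 = -16
Result = -40 + -10 + -16 = -66

-66


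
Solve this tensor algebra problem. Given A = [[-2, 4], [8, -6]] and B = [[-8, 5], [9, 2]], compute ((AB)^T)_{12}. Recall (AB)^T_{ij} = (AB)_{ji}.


(AB)^T_{ij} = (AB)_{ji} = sum_k A_{jk} B_{ki}.
For i=1, j=2 we need (AB)_{21}:
A_{21} * B_{11} = 8 * -8 = -64
A_{22} * B_{21} = -6 * 9 = -54
Sum = -64 + -54 = -118

-118


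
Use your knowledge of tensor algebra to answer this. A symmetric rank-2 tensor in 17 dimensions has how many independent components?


A symmetric rank-2 tensor in d dimensions has d(d+1)/2 independent components.
d = 17
d(d+1)/2 = 17 * 18 / 2 = 306 / 2 = 153

153


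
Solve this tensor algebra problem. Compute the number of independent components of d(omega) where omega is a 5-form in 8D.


The exterior derivative of a p-form is a (p+1)-form.
Its number of independent components is C(n, p+1).
n = 8, p+1 = 6
C(8, 6) = 28

28


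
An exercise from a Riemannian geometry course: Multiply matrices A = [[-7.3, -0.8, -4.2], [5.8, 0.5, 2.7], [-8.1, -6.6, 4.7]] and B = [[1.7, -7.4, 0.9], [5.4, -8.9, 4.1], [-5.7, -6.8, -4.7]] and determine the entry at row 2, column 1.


(AB)_{ij} = sum_k A_{ik} B_{kj}.
For i=2, j=1:
A_{21} * B_{11} = 5.8 * 1.7 = 9.86
A_{22} * B_{21} = 0.5 * 5.4 = 2.7
A_{23} * B_{31} = 2.7 * -5.7 = -15.39
Sum = 9.86 + 2.7 + -15.39 = -2.83

-2.83


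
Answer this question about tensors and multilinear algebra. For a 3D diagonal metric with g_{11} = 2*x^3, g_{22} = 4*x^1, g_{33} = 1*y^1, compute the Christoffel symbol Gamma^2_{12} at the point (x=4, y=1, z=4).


For a diagonal metric, Gamma^k_{ij} = (1/2) g^{kk} (dg_{ik}/dx_j + dg_{jk}/dx_i - dg_{ij}/dx_k).
The metric is diagonal, so g_{ab} = 0 for a != b.
At the given point: g_{11} = 128, g_{22} = 16, g_{33} = 1
g^{22} = 1/16
dg_{12}/dx_2 = 0 (off-diagonal)
dg_{22}/dx_1 = dg_{22}/dx_1 = 4
dg_{12}/dx_2 = 0 (off-diagonal)
Numerator = 0 + 4 - 0 = 4
Gamma^2_{12} = 4 / (2 * 16) = 1/8

1/8


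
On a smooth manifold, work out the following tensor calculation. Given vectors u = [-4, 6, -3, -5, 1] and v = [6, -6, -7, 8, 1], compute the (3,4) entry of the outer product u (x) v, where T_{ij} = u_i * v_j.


The outer product entry T_{ij} = u_i * v_j.
We need i=3, j=4.
u_3 = -3, v_4 = 8
T_{3,4} = -3 * 8 = -24

-24


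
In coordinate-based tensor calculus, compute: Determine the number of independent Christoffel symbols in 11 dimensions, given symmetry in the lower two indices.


Christoffel symbols Gamma^k_{ij} are symmetric in i,j, so there are d * d(d+1)/2 independent symbols.
d = 11
d(d+1)/2 = 11 * 12 / 2 = 66
Total = 11 * 66 = 726

726


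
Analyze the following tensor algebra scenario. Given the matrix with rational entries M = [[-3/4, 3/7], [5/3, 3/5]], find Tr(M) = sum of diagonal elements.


The trace is the sum of diagonal entries.
Diagonal: M[1,1] = -3/4, M[2,2] = 3/5
Tr(M) = -3/4 + 3/5
Computing step by step:
After adding M[1,1]: -3/4
After adding M[2,2]: -3/20
Tr(M) = -3/20

-3/20


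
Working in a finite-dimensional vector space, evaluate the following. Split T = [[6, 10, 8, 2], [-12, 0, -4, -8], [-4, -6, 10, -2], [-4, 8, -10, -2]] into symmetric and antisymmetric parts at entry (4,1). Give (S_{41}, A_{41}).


T_{41} = -4
T_{14} = 2
S_{41} = (-4 + 2)/2 = -2/2 = -1
A_{41} = (-4 - 2)/2 = -6/2 = -3
Check: S + A = -1 + -3 = -4 = T_{41}.

(-1, -3)


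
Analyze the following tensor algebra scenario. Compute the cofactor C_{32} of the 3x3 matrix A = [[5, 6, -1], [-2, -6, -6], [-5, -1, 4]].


To find cofactor C_{32}, delete row 3 and column 2.
The resulting 2x2 submatrix is: [[5, -1], [-2, -6]]
Minor M_{32} = 5*-6 - -1*-2
  = -30 - 2 = -32
Sign = (-1)^(3+2) = (-1)^5 = -1
Cofactor C_{32} = -1 * -32 = 32

32
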